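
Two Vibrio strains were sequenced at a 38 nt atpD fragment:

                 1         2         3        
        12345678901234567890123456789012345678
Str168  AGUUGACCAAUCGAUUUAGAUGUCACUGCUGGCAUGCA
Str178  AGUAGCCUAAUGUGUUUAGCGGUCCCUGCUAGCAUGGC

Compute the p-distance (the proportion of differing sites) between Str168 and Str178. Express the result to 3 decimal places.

The sequences differ at positions 4 (U/A), 6 (A/C), 8 (C/U), 12 (C/G), 13 (G/U), 14 (A/G), 20 (A/C), 21 (U/G), 25 (A/C), 31 (G/A), 37 (C/G), 38 (A/C).
There are 12 differences over 38 sites, so p = 12/38 = 0.316.

0.316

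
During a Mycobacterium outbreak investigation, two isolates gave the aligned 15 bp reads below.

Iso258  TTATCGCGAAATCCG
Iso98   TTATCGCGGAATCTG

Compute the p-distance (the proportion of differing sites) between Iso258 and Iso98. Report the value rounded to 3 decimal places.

Mismatches occur at site 9 (A↔G), site 14 (C↔T).
There are 2 differences over 15 sites, so p = 2/15 = 0.133.

0.133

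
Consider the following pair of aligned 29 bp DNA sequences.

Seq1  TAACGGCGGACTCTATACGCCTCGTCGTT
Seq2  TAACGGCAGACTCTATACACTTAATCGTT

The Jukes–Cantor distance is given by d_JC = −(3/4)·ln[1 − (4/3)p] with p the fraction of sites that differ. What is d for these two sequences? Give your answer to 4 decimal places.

The sequences differ at positions 8 (G/A), 19 (G/A), 21 (C/T), 23 (C/A), 24 (G/A).
p = 5/29 = 0.172414.
d = −0.75 · ln(1 − (4/3)·0.172414) = −0.75 · ln(0.770115) = −0.75 · (-0.261215) = 0.1959.

0.1959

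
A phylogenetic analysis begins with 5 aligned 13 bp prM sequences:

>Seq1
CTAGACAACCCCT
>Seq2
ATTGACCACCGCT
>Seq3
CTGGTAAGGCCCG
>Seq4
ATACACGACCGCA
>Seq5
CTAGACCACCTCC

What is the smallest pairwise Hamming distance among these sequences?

Pairwise Hamming distances:
  Seq1 vs Seq2: 4
  Seq1 vs Seq3: 6
  Seq1 vs Seq4: 5
  Seq1 vs Seq5: 3
  Seq2 vs Seq3: 9
  Seq2 vs Seq4: 4
  Seq2 vs Seq5: 4
  Seq3 vs Seq4: 10
  Seq3 vs Seq5: 8
  Seq4 vs Seq5: 5
The smallest is 3, between Seq1 and Seq5.

3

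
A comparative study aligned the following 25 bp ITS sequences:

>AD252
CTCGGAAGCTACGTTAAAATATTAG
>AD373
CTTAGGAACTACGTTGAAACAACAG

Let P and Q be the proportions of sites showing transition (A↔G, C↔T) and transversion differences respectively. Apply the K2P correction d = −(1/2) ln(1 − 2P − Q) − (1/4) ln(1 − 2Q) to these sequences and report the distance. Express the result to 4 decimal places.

0.4790

Mismatches occur at site 3 (C↔T, transition), site 4 (G↔A, transition), site 6 (A↔G, transition), site 8 (G↔A, transition), site 16 (A↔G, transition), site 20 (T↔C, transition), site 22 (T↔A, transversion), site 23 (T↔C, transition).
Of the 8 differences, 7 transitions and 1 transversion over 25 sites: P = 7/25 = 0.280000, Q = 1/25 = 0.040000.
d = −0.5·ln(0.400000) − 0.25·ln(0.920000) = −0.5·(-0.916291) − 0.25·(-0.083382) = 0.4790.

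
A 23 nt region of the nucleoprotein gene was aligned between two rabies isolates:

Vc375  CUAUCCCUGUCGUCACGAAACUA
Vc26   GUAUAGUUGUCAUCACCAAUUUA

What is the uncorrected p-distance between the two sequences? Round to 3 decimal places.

Differing sites — 1:C/G; 5:C/A; 6:C/G; 7:C/U; 12:G/A; 17:G/C; 20:A/U; 21:C/U.
There are 8 differences over 23 sites, so p = 8/23 = 0.348.

0.348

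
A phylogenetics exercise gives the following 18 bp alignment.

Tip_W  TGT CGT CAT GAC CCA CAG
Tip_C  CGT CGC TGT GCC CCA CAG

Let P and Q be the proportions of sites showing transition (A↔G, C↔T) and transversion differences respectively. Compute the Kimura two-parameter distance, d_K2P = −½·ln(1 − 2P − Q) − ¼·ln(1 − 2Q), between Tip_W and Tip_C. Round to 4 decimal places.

0.3760

The sequences differ at positions 1 (T/C, transition), 6 (T/C, transition), 7 (C/T, transition), 8 (A/G, transition), 11 (A/C, transversion).
Of the 5 differences, 4 transitions and 1 transversion over 18 sites: P = 4/18 = 0.222222, Q = 1/18 = 0.055556.
d = −0.5·ln(0.500000) − 0.25·ln(0.888888) = −0.5·(-0.693147) − 0.25·(-0.117784) = 0.3760.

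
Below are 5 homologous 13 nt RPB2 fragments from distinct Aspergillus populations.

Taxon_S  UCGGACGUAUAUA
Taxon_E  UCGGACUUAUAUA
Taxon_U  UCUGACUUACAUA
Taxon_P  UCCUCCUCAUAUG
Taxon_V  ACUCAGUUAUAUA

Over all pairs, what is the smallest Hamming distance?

Pairwise Hamming distances:
  Taxon_S vs Taxon_E: 1
  Taxon_S vs Taxon_U: 3
  Taxon_S vs Taxon_P: 6
  Taxon_S vs Taxon_V: 5
  Taxon_E vs Taxon_U: 2
  Taxon_E vs Taxon_P: 5
  Taxon_E vs Taxon_V: 4
  Taxon_U vs Taxon_P: 6
  Taxon_U vs Taxon_V: 4
  Taxon_P vs Taxon_V: 7
The smallest is 1, between Taxon_S and Taxon_E.

1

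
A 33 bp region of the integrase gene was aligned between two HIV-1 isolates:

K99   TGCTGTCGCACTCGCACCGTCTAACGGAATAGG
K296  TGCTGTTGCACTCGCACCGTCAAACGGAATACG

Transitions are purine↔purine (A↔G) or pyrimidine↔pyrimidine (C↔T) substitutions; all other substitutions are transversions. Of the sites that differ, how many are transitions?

Differing sites — 7:C/T (Ti); 22:T/A (Tv); 32:G/C (Tv).
Of the 3 differences, 1 transition and 2 transversions, so the answer is 1.

1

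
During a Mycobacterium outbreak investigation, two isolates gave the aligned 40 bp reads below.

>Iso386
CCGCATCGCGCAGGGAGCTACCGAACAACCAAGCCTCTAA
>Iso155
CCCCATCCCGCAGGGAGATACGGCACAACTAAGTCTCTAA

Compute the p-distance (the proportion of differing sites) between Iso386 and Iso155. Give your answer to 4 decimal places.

0.1750

Mismatches occur at site 3 (G↔C), site 8 (G↔C), site 18 (C↔A), site 22 (C↔G), site 24 (A↔C), site 30 (C↔T), site 34 (C↔T).
There are 7 differences over 40 sites, so p = 7/40 = 0.1750.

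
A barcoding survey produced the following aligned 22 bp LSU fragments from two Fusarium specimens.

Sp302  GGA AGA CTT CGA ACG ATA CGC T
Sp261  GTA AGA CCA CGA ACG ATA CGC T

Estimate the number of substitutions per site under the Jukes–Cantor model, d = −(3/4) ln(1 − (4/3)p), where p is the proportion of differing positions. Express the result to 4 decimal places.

Mismatches occur at site 2 (G/T), site 8 (T/C), site 9 (T/A).
p = 3/22 = 0.136364.
d = −0.75 · ln(1 − (4/3)·0.136364) = −0.75 · ln(0.818181) = −0.75 · (-0.200672) = 0.1505.

0.1505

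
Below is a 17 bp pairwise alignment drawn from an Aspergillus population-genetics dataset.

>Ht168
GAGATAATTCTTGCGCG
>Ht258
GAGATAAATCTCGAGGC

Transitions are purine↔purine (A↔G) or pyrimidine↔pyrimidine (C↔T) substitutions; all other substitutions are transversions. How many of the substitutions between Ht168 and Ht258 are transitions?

1

Mismatches occur at site 8 (T→A, transversion), site 12 (T→C, transition), site 14 (C→A, transversion), site 16 (C→G, transversion), site 17 (G→C, transversion).
Of the 5 differences, 1 transition and 4 transversions, so the answer is 1.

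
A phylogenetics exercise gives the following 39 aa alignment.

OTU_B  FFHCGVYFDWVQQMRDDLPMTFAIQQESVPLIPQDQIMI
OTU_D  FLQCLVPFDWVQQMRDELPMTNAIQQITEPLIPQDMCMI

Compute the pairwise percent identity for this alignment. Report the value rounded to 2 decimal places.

The sequences differ at positions 2 (F/L), 3 (H/Q), 5 (G/L), 7 (Y/P), 17 (D/E), 22 (F/N), 27 (E/I), 28 (S/T), 29 (V/E), 36 (Q/M), 37 (I/C).
28 of the 39 sites match, so the percent identity is 28/39 × 100 = 71.79%.

71.79%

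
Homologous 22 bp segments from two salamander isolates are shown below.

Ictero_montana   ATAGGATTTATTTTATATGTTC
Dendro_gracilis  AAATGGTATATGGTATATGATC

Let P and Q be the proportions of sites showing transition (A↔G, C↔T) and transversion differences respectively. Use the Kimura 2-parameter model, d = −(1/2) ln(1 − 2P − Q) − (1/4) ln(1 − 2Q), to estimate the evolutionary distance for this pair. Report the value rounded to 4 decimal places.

0.4231

Mismatches occur at site 2 (T↔A, transversion), site 4 (G↔T, transversion), site 6 (A↔G, transition), site 8 (T↔A, transversion), site 12 (T↔G, transversion), site 13 (T↔G, transversion), site 20 (T↔A, transversion).
Of the 7 differences, 1 transition and 6 transversions over 22 sites: P = 1/22 = 0.045455, Q = 6/22 = 0.272727.
d = −0.5·ln(0.636363) − 0.25·ln(0.454546) = −0.5·(-0.451986) − 0.25·(-0.788456) = 0.4231.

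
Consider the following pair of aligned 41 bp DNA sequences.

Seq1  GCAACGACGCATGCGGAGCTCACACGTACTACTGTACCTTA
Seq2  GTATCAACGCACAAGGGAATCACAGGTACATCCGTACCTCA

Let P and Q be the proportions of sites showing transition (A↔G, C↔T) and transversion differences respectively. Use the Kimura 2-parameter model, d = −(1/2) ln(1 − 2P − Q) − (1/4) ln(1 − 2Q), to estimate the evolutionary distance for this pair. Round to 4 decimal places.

The sequences differ at positions 2 (C/T, transition), 4 (A/T, transversion), 6 (G/A, transition), 12 (T/C, transition), 13 (G/A, transition), 14 (C/A, transversion), 17 (A/G, transition), 18 (G/A, transition), 19 (C/A, transversion), 25 (C/G, transversion), 30 (T/A, transversion), 31 (A/T, transversion), 33 (T/C, transition), 40 (T/C, transition).
Of the 14 differences, 8 transitions and 6 transversions over 41 sites: P = 8/41 = 0.195122, Q = 6/41 = 0.146341.
d = −0.5·ln(0.463415) − 0.25·ln(0.707318) = −0.5·(-0.769132) − 0.25·(-0.346275) = 0.4711.

0.4711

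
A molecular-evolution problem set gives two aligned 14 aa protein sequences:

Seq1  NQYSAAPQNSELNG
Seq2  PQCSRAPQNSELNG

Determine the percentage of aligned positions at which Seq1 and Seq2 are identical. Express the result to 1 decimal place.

The sequences differ at positions 1 (N/P), 3 (Y/C), 5 (A/R).
11 of the 14 sites match, so the percent identity is 11/14 × 100 = 78.6%.

78.6%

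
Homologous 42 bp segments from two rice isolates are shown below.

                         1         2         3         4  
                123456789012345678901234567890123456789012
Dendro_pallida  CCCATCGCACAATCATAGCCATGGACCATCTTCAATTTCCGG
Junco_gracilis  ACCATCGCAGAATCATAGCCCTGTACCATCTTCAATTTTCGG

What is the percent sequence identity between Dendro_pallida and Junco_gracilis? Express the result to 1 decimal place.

88.1%

Differing sites — 1:C/A; 10:C/G; 21:A/C; 24:G/T; 39:C/T.
37 of the 42 sites match, so the percent identity is 37/42 × 100 = 88.1%.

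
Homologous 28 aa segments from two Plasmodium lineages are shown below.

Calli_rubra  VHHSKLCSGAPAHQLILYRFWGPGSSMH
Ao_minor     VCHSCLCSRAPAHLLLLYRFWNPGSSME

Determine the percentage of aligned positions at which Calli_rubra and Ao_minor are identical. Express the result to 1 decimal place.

75.0%

Mismatches occur at site 2 (H/C), site 5 (K/C), site 9 (G/R), site 14 (Q/L), site 16 (I/L), site 22 (G/N), site 28 (H/E).
21 of the 28 sites match, so the percent identity is 21/28 × 100 = 75.0%.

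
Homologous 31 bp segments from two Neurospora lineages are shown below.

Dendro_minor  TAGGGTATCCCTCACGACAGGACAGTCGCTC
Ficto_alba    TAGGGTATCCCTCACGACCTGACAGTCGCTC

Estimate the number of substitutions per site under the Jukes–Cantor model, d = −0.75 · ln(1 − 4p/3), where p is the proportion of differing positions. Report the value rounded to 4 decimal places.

0.0675

Differing sites — 19:A/C; 20:G/T.
p = 2/31 = 0.064516.
d = −0.75 · ln(1 − (4/3)·0.064516) = −0.75 · ln(0.913979) = −0.75 · (-0.089948) = 0.0675.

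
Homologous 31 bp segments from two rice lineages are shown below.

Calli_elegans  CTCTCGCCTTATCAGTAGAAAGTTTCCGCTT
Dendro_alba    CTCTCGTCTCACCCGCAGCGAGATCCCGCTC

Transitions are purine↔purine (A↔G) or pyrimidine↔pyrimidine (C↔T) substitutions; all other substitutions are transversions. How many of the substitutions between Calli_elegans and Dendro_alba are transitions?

7

The sequences differ at positions 7 (C/T, transition), 10 (T/C, transition), 12 (T/C, transition), 14 (A/C, transversion), 16 (T/C, transition), 19 (A/C, transversion), 20 (A/G, transition), 23 (T/A, transversion), 25 (T/C, transition), 31 (T/C, transition).
Of the 10 differences, 7 transitions and 3 transversions, so the answer is 7.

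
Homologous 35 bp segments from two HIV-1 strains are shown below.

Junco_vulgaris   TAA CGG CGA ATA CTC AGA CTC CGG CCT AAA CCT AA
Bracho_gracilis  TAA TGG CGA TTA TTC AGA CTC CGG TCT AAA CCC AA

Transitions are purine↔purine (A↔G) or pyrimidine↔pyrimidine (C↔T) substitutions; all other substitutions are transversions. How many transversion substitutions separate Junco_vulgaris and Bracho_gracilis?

Mismatches occur at site 4 (C/T, transition), site 10 (A/T, transversion), site 13 (C/T, transition), site 25 (C/T, transition), site 33 (T/C, transition).
Of the 5 differences, 4 transitions and 1 transversion, so the answer is 1.

1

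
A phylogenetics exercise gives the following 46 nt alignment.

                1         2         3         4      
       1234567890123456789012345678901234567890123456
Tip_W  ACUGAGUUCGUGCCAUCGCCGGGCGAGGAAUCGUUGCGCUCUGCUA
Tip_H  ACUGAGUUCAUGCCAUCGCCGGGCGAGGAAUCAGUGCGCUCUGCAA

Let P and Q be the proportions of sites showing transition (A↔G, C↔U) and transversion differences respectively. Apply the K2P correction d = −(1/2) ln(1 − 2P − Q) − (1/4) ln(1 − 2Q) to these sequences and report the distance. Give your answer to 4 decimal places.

Differing sites — 10:G/A (Ti); 33:G/A (Ti); 34:U/G (Tv); 45:U/A (Tv).
Of the 4 differences, 2 transitions and 2 transversions over 46 sites: P = 2/46 = 0.043478, Q = 2/46 = 0.043478.
d = −0.5·ln(0.869566) − 0.25·ln(0.913044) = −0.5·(-0.139761) − 0.25·(-0.090971) = 0.0926.

0.0926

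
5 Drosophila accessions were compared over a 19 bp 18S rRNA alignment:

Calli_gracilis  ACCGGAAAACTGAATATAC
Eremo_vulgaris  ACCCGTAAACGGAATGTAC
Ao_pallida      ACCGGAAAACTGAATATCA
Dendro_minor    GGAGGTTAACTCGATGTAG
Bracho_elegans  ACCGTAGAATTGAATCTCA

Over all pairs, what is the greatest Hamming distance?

Pairwise Hamming distances:
  Calli_gracilis vs Eremo_vulgaris: 4
  Calli_gracilis vs Ao_pallida: 2
  Calli_gracilis vs Dendro_minor: 9
  Calli_gracilis vs Bracho_elegans: 6
  Eremo_vulgaris vs Ao_pallida: 6
  Eremo_vulgaris vs Dendro_minor: 9
  Eremo_vulgaris vs Bracho_elegans: 9
  Ao_pallida vs Dendro_minor: 10
  Ao_pallida vs Bracho_elegans: 4
  Dendro_minor vs Bracho_elegans: 12
The largest is 12, between Dendro_minor and Bracho_elegans.

12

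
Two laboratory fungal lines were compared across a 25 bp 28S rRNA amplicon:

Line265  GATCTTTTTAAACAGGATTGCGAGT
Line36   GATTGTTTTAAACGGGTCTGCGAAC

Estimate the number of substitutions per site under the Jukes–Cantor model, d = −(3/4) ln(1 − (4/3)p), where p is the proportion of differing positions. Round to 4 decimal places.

Mismatches occur at site 4 (C→T), site 5 (T→G), site 14 (A→G), site 17 (A→T), site 18 (T→C), site 24 (G→A), site 25 (T→C).
p = 7/25 = 0.280000.
d = −0.75 · ln(1 − (4/3)·0.280000) = −0.75 · ln(0.626667) = −0.75 · (-0.467340) = 0.3505.

0.3505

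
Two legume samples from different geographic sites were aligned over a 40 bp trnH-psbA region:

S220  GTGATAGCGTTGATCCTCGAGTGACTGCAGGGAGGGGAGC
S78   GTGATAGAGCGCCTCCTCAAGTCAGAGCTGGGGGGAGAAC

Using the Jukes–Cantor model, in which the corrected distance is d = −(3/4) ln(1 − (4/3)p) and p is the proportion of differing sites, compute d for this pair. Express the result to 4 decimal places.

Mismatches occur at site 8 (C↔A), site 10 (T↔C), site 11 (T↔G), site 12 (G↔C), site 13 (A↔C), site 19 (G↔A), site 23 (G↔C), site 25 (C↔G), site 26 (T↔A), site 29 (A↔T), site 33 (A↔G), site 36 (G↔A), site 39 (G↔A).
p = 13/40 = 0.325000.
d = −0.75 · ln(1 − (4/3)·0.325000) = −0.75 · ln(0.566667) = −0.75 · (-0.567983) = 0.4260.

0.4260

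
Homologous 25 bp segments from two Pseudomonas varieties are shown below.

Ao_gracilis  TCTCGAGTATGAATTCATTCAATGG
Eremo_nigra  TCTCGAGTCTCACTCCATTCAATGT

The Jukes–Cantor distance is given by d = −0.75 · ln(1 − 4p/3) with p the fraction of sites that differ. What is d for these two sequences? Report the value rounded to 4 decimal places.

0.2326

Mismatches occur at site 9 (A→C), site 11 (G→C), site 13 (A→C), site 15 (T→C), site 25 (G→T).
p = 5/25 = 0.200000.
d = −0.75 · ln(1 − (4/3)·0.200000) = −0.75 · ln(0.733333) = −0.75 · (-0.310155) = 0.2326.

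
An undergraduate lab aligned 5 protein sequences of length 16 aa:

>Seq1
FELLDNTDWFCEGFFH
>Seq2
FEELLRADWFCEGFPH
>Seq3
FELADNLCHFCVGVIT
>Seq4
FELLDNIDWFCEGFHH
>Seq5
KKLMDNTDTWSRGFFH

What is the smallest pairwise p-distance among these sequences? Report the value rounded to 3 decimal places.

Pairwise Hamming distances:
  Seq1 vs Seq2: 5
  Seq1 vs Seq3: 8
  Seq1 vs Seq4: 2
  Seq1 vs Seq5: 7
  Seq2 vs Seq3: 11
  Seq2 vs Seq4: 5
  Seq2 vs Seq5: 12
  Seq3 vs Seq4: 8
  Seq3 vs Seq5: 12
  Seq4 vs Seq5: 9
The smallest is 2 mismatches, between Seq1 and Seq4; p = 2/16 = 0.125.

0.125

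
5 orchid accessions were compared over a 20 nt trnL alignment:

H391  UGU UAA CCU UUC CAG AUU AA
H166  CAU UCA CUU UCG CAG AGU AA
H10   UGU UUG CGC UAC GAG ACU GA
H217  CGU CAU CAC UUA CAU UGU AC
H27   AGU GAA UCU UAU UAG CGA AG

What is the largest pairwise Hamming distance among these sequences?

Pairwise Hamming distances:
  H391 vs H166: 7
  H391 vs H10: 8
  H391 vs H217: 10
  H391 vs H27: 10
  H166 vs H10: 11
  H166 vs H217: 11
  H166 vs H27: 12
  H10 vs H217: 13
  H10 vs H27: 14
  H217 vs H27: 13
The largest is 14, between H10 and H27.

14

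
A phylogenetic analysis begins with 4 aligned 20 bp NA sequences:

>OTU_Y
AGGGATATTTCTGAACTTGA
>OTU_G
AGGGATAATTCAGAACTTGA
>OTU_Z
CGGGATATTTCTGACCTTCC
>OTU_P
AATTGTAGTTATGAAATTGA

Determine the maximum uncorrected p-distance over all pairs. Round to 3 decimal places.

0.550

Pairwise Hamming distances:
  OTU_Y vs OTU_G: 2
  OTU_Y vs OTU_Z: 4
  OTU_Y vs OTU_P: 7
  OTU_G vs OTU_Z: 6
  OTU_G vs OTU_P: 8
  OTU_Z vs OTU_P: 11
The largest is 11 mismatches, between OTU_Z and OTU_P; p = 11/20 = 0.550.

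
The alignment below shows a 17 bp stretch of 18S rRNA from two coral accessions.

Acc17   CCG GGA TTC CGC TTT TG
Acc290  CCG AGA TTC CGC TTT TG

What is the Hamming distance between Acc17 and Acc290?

1

The sequences differ at position 4 (G/A).
That gives 1 mismatch out of 17 aligned sites, so the Hamming distance is 1.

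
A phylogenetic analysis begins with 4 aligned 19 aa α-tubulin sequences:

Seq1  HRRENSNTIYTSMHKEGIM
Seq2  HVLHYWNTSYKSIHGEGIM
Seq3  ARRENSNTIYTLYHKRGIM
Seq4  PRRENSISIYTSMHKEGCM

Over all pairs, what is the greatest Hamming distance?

13

Pairwise Hamming distances:
  Seq1 vs Seq2: 9
  Seq1 vs Seq3: 4
  Seq1 vs Seq4: 4
  Seq2 vs Seq3: 12
  Seq2 vs Seq4: 13
  Seq3 vs Seq4: 7
The largest is 13, between Seq2 and Seq4.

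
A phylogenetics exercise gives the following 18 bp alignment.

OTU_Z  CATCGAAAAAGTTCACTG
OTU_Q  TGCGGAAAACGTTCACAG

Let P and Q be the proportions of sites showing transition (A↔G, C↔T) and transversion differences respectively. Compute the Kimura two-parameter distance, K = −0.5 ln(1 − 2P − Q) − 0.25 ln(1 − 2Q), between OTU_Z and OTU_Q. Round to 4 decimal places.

0.4479

Mismatches occur at site 1 (C/T, transition), site 2 (A/G, transition), site 3 (T/C, transition), site 4 (C/G, transversion), site 10 (A/C, transversion), site 17 (T/A, transversion).
Of the 6 differences, 3 transitions and 3 transversions over 18 sites: P = 3/18 = 0.166667, Q = 3/18 = 0.166667.
d = −0.5·ln(0.499999) − 0.25·ln(0.666666) = −0.5·(-0.693149) − 0.25·(-0.405466) = 0.4479.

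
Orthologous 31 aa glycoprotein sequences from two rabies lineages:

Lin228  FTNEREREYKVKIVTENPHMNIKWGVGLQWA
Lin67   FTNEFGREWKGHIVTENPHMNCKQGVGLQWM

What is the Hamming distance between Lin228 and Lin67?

Differing sites — 5:R/F; 6:E/G; 9:Y/W; 11:V/G; 12:K/H; 22:I/C; 24:W/Q; 31:A/M.
That gives 8 mismatches out of 31 aligned sites, so the Hamming distance is 8.

8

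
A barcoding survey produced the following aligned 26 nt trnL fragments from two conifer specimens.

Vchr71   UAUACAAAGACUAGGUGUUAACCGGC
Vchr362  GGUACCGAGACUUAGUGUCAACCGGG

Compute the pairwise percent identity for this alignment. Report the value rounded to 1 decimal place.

69.2%

Differing sites — 1:U/G; 2:A/G; 6:A/C; 7:A/G; 13:A/U; 14:G/A; 19:U/C; 26:C/G.
18 of the 26 sites match, so the percent identity is 18/26 × 100 = 69.2%.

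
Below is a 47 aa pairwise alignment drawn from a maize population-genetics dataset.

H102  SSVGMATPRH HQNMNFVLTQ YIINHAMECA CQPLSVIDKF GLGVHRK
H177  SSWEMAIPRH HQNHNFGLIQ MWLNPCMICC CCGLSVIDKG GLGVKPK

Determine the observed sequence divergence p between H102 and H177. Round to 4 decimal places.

Differing sites — 3:V/W; 4:G/E; 7:T/I; 14:M/H; 17:V/G; 19:T/I; 21:Y/M; 22:I/W; 23:I/L; 25:H/P; 26:A/C; 28:E/I; 30:A/C; 32:Q/C; 33:P/G; 40:F/G; 45:H/K; 46:R/P.
There are 18 differences over 47 sites, so p = 18/47 = 0.3830.

0.3830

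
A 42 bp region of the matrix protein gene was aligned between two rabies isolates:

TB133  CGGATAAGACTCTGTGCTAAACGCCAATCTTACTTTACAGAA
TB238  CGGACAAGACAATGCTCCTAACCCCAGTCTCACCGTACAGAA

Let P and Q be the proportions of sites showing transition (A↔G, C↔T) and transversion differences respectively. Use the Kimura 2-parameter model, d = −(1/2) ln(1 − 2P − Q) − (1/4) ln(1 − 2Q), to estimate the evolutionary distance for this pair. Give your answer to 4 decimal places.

0.3639

Mismatches occur at site 5 (T/C, transition), site 11 (T/A, transversion), site 12 (C/A, transversion), site 15 (T/C, transition), site 16 (G/T, transversion), site 18 (T/C, transition), site 19 (A/T, transversion), site 23 (G/C, transversion), site 27 (A/G, transition), site 31 (T/C, transition), site 34 (T/C, transition), site 35 (T/G, transversion).
Of the 12 differences, 6 transitions and 6 transversions over 42 sites: P = 6/42 = 0.142857, Q = 6/42 = 0.142857.
d = −0.5·ln(0.571429) − 0.25·ln(0.714286) = −0.5·(-0.559615) − 0.25·(-0.336472) = 0.3639.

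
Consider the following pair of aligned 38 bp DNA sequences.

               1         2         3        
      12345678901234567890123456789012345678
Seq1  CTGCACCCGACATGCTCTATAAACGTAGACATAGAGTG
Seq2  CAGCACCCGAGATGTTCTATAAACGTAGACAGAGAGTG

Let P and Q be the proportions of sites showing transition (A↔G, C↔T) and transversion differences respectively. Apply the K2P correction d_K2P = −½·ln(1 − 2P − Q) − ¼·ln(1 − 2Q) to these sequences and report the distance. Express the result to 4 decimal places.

0.1135

The sequences differ at positions 2 (T/A, transversion), 11 (C/G, transversion), 15 (C/T, transition), 32 (T/G, transversion).
Of the 4 differences, 1 transition and 3 transversions over 38 sites: P = 1/38 = 0.026316, Q = 3/38 = 0.078947.
d = −0.5·ln(0.868421) − 0.25·ln(0.842106) = −0.5·(-0.141079) − 0.25·(-0.171849) = 0.1135.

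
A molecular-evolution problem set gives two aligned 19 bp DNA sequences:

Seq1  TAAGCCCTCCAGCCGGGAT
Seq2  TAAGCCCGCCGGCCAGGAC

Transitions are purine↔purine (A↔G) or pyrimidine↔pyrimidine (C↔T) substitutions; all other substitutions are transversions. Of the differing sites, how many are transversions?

Differing sites — 8:T/G (Tv); 11:A/G (Ti); 15:G/A (Ti); 19:T/C (Ti).
Of the 4 differences, 3 transitions and 1 transversion, so the answer is 1.

1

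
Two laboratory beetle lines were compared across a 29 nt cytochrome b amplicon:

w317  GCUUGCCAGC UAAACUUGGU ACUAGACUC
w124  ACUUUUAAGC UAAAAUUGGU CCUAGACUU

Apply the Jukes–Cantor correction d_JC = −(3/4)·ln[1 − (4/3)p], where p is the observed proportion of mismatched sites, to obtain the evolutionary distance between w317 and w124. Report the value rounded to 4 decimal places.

0.2913

Mismatches occur at site 1 (G/A), site 5 (G/U), site 6 (C/U), site 7 (C/A), site 15 (C/A), site 21 (A/C), site 29 (C/U).
p = 7/29 = 0.241379.
d = −0.75 · ln(1 − (4/3)·0.241379) = −0.75 · ln(0.678161) = −0.75 · (-0.388371) = 0.2913.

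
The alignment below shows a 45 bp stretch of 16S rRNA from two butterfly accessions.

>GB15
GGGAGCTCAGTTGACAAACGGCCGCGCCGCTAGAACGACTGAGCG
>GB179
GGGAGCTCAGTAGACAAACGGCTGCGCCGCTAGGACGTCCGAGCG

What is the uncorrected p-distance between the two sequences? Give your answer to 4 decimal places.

0.1111

The sequences differ at positions 12 (T/A), 23 (C/T), 34 (A/G), 38 (A/T), 40 (T/C).
There are 5 differences over 45 sites, so p = 5/45 = 0.1111.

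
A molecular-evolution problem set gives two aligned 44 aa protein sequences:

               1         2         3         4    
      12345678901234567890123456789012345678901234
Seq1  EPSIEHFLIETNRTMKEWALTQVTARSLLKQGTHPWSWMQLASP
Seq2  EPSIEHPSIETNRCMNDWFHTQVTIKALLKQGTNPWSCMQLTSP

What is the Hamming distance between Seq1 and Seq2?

The sequences differ at positions 7 (F/P), 8 (L/S), 14 (T/C), 16 (K/N), 17 (E/D), 19 (A/F), 20 (L/H), 25 (A/I), 26 (R/K), 27 (S/A), 34 (H/N), 38 (W/C), 42 (A/T).
That gives 13 mismatches out of 44 aligned sites, so the Hamming distance is 13.

13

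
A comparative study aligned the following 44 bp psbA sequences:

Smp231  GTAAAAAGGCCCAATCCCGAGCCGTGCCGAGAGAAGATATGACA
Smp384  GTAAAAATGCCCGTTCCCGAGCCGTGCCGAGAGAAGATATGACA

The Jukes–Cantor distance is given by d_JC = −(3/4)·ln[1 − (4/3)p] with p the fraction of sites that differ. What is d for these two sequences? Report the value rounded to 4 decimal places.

Mismatches occur at site 8 (G↔T), site 13 (A↔G), site 14 (A↔T).
p = 3/44 = 0.068182.
d = −0.75 · ln(1 − (4/3)·0.068182) = −0.75 · ln(0.909091) = −0.75 · (-0.095310) = 0.0715.

0.0715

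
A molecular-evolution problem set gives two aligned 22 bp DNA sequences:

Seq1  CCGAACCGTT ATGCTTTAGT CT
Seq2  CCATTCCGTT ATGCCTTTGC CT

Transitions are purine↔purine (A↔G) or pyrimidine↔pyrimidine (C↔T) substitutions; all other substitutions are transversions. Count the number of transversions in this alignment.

The sequences differ at positions 3 (G/A, transition), 4 (A/T, transversion), 5 (A/T, transversion), 15 (T/C, transition), 18 (A/T, transversion), 20 (T/C, transition).
Of the 6 differences, 3 transitions and 3 transversions, so the answer is 3.

3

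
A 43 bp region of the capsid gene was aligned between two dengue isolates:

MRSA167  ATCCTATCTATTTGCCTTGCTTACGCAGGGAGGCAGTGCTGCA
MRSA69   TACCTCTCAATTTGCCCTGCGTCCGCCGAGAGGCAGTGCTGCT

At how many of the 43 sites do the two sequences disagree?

The sequences differ at positions 1 (A/T), 2 (T/A), 6 (A/C), 9 (T/A), 17 (T/C), 21 (T/G), 23 (A/C), 27 (A/C), 29 (G/A), 43 (A/T).
That gives 10 mismatches out of 43 aligned sites, so the Hamming distance is 10.

10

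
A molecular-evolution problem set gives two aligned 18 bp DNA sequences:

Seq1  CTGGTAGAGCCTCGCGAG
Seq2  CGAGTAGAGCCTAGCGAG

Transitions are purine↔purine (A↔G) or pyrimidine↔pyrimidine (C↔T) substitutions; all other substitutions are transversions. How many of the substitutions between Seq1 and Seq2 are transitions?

1

The sequences differ at positions 2 (T/G, transversion), 3 (G/A, transition), 13 (C/A, transversion).
Of the 3 differences, 1 transition and 2 transversions, so the answer is 1.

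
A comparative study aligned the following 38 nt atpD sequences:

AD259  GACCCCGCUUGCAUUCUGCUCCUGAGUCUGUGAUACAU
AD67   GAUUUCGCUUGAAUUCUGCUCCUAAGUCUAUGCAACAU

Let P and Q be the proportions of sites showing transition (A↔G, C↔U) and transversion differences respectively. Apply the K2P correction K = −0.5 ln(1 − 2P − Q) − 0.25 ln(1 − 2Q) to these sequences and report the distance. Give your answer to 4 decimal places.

0.2523

The sequences differ at positions 3 (C/U, transition), 4 (C/U, transition), 5 (C/U, transition), 12 (C/A, transversion), 24 (G/A, transition), 30 (G/A, transition), 33 (A/C, transversion), 34 (U/A, transversion).
Of the 8 differences, 5 transitions and 3 transversions over 38 sites: P = 5/38 = 0.131579, Q = 3/38 = 0.078947.
d = −0.5·ln(0.657895) − 0.25·ln(0.842106) = −0.5·(-0.418710) − 0.25·(-0.171849) = 0.2523.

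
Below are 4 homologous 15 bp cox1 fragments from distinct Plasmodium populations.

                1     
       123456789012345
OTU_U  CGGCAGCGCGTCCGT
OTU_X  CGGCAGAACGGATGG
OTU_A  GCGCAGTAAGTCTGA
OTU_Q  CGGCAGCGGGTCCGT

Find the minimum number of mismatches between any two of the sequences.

Pairwise Hamming distances:
  OTU_U vs OTU_X: 6
  OTU_U vs OTU_A: 7
  OTU_U vs OTU_Q: 1
  OTU_X vs OTU_A: 7
  OTU_X vs OTU_Q: 7
  OTU_A vs OTU_Q: 7
The smallest is 1, between OTU_U and OTU_Q.

1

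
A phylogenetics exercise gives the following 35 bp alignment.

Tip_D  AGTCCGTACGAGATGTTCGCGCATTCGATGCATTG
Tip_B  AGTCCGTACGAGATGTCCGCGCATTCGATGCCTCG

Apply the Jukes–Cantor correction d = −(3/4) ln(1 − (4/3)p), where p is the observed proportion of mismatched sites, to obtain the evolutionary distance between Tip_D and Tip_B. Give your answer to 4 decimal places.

Mismatches occur at site 17 (T/C), site 32 (A/C), site 34 (T/C).
p = 3/35 = 0.085714.
d = −0.75 · ln(1 − (4/3)·0.085714) = −0.75 · ln(0.885715) = −0.75 · (-0.121360) = 0.0910.

0.0910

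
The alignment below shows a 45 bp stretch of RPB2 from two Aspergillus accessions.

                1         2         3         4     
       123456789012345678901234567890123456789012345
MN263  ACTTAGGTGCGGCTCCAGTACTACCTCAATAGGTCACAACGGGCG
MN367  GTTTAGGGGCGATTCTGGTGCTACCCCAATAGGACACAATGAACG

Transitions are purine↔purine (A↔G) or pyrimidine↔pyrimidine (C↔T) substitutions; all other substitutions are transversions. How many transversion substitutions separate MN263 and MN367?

2

The sequences differ at positions 1 (A/G, transition), 2 (C/T, transition), 8 (T/G, transversion), 12 (G/A, transition), 13 (C/T, transition), 16 (C/T, transition), 17 (A/G, transition), 20 (A/G, transition), 26 (T/C, transition), 34 (T/A, transversion), 40 (C/T, transition), 42 (G/A, transition), 43 (G/A, transition).
Of the 13 differences, 11 transitions and 2 transversions, so the answer is 2.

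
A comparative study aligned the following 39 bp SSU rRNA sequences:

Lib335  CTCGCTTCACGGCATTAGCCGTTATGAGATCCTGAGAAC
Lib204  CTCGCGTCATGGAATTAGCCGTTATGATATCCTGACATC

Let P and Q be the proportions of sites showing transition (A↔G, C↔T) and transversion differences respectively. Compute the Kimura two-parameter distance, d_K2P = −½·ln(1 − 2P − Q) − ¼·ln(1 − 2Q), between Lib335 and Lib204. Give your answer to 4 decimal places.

The sequences differ at positions 6 (T/G, transversion), 10 (C/T, transition), 13 (C/A, transversion), 28 (G/T, transversion), 36 (G/C, transversion), 38 (A/T, transversion).
Of the 6 differences, 1 transition and 5 transversions over 39 sites: P = 1/39 = 0.025641, Q = 5/39 = 0.128205.
d = −0.5·ln(0.820513) − 0.25·ln(0.743590) = −0.5·(-0.197826) − 0.25·(-0.296265) = 0.1730.

0.1730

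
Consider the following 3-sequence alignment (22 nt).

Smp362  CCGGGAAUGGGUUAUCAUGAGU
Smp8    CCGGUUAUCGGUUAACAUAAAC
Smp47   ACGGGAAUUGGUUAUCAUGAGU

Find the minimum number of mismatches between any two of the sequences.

Pairwise Hamming distances:
  Smp362 vs Smp8: 7
  Smp362 vs Smp47: 2
  Smp8 vs Smp47: 8
The smallest is 2, between Smp362 and Smp47.

2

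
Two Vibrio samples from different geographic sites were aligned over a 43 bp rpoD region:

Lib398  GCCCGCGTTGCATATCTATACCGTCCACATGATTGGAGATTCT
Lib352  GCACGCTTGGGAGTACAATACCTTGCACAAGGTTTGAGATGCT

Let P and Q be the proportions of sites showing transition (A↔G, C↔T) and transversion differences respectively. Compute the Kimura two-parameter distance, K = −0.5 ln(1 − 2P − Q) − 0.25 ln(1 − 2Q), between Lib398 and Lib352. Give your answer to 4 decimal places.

0.4465

Differing sites — 3:C/A (Tv); 7:G/T (Tv); 9:T/G (Tv); 11:C/G (Tv); 13:T/G (Tv); 14:A/T (Tv); 15:T/A (Tv); 17:T/A (Tv); 23:G/T (Tv); 25:C/G (Tv); 30:T/A (Tv); 32:A/G (Ti); 35:G/T (Tv); 41:T/G (Tv).
Of the 14 differences, 1 transition and 13 transversions over 43 sites: P = 1/43 = 0.023256, Q = 13/43 = 0.302326.
d = −0.5·ln(0.651162) − 0.25·ln(0.395348) = −0.5·(-0.428997) − 0.25·(-0.927989) = 0.4465.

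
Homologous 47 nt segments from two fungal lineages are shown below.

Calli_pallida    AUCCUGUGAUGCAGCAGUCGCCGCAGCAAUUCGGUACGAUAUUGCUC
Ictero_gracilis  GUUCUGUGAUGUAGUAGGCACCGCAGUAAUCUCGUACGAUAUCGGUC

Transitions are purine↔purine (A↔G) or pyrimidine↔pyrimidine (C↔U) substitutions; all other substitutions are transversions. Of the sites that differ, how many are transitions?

9

The sequences differ at positions 1 (A/G, transition), 3 (C/U, transition), 12 (C/U, transition), 15 (C/U, transition), 18 (U/G, transversion), 20 (G/A, transition), 27 (C/U, transition), 31 (U/C, transition), 32 (C/U, transition), 33 (G/C, transversion), 43 (U/C, transition), 45 (C/G, transversion).
Of the 12 differences, 9 transitions and 3 transversions, so the answer is 9.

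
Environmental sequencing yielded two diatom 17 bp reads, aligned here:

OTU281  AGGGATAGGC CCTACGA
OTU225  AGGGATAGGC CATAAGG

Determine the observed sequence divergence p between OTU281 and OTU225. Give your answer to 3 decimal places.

The sequences differ at positions 12 (C/A), 15 (C/A), 17 (A/G).
There are 3 differences over 17 sites, so p = 3/17 = 0.176.

0.176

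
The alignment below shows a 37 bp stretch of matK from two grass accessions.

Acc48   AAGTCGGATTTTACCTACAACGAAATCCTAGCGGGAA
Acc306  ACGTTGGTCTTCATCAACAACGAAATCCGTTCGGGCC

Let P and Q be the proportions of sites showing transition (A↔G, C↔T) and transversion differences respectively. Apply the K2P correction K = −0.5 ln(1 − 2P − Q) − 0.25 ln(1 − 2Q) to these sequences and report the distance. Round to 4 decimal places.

0.4248

The sequences differ at positions 2 (A/C, transversion), 5 (C/T, transition), 8 (A/T, transversion), 9 (T/C, transition), 12 (T/C, transition), 14 (C/T, transition), 16 (T/A, transversion), 29 (T/G, transversion), 30 (A/T, transversion), 31 (G/T, transversion), 36 (A/C, transversion), 37 (A/C, transversion).
Of the 12 differences, 4 transitions and 8 transversions over 37 sites: P = 4/37 = 0.108108, Q = 8/37 = 0.216216.
d = −0.5·ln(0.567568) − 0.25·ln(0.567568) = −0.5·(-0.566395) − 0.25·(-0.566395) = 0.4248.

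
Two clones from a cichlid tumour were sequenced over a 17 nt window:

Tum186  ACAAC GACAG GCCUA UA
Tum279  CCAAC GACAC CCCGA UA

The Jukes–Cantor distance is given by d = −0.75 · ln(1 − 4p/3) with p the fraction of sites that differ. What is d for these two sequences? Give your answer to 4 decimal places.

0.2824

Differing sites — 1:A/C; 10:G/C; 11:G/C; 14:U/G.
p = 4/17 = 0.235294.
d = −0.75 · ln(1 − (4/3)·0.235294) = −0.75 · ln(0.686275) = −0.75 · (-0.376477) = 0.2824.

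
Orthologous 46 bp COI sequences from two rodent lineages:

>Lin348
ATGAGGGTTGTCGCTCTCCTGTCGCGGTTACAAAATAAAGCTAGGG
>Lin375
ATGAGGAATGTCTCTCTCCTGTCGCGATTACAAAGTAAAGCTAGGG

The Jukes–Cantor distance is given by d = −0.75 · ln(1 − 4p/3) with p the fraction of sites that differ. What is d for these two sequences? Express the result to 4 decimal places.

Differing sites — 7:G/A; 8:T/A; 13:G/T; 27:G/A; 35:A/G.
p = 5/46 = 0.108696.
d = −0.75 · ln(1 − (4/3)·0.108696) = −0.75 · ln(0.855072) = −0.75 · (-0.156570) = 0.1174.

0.1174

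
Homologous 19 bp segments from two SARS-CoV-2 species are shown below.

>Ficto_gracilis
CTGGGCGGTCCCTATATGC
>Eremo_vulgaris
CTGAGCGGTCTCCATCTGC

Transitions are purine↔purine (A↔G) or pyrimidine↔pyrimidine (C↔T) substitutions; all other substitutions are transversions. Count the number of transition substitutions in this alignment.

3

Mismatches occur at site 4 (G/A, transition), site 11 (C/T, transition), site 13 (T/C, transition), site 16 (A/C, transversion).
Of the 4 differences, 3 transitions and 1 transversion, so the answer is 3.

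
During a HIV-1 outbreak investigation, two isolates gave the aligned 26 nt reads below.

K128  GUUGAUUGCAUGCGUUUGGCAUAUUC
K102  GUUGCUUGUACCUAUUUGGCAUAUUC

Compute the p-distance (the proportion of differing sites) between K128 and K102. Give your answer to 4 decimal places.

0.2308

Mismatches occur at site 5 (A→C), site 9 (C→U), site 11 (U→C), site 12 (G→C), site 13 (C→U), site 14 (G→A).
There are 6 differences over 26 sites, so p = 6/26 = 0.2308.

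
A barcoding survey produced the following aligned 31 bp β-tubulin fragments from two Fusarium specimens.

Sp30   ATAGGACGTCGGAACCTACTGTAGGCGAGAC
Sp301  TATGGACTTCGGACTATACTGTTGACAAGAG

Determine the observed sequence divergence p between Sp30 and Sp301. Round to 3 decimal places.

0.355

Mismatches occur at site 1 (A↔T), site 2 (T↔A), site 3 (A↔T), site 8 (G↔T), site 14 (A↔C), site 15 (C↔T), site 16 (C↔A), site 23 (A↔T), site 25 (G↔A), site 27 (G↔A), site 31 (C↔G).
There are 11 differences over 31 sites, so p = 11/31 = 0.355.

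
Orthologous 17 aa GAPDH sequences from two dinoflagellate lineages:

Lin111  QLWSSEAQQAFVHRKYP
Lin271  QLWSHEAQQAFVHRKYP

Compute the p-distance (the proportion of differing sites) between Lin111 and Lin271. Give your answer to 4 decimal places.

The sequences differ at position 5 (S/H).
There are 1 differences over 17 sites, so p = 1/17 = 0.0588.

0.0588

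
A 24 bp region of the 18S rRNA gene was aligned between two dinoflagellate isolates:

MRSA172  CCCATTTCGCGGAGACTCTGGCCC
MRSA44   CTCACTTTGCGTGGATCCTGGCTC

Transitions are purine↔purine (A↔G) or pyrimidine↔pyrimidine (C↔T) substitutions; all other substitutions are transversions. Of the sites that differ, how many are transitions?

7

Mismatches occur at site 2 (C↔T, transition), site 5 (T↔C, transition), site 8 (C↔T, transition), site 12 (G↔T, transversion), site 13 (A↔G, transition), site 16 (C↔T, transition), site 17 (T↔C, transition), site 23 (C↔T, transition).
Of the 8 differences, 7 transitions and 1 transversion, so the answer is 7.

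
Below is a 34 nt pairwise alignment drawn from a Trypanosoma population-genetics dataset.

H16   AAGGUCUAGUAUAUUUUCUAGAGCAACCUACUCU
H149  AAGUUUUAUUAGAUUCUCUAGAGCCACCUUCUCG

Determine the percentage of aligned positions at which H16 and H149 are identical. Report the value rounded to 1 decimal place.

Differing sites — 4:G/U; 6:C/U; 9:G/U; 12:U/G; 16:U/C; 25:A/C; 30:A/U; 34:U/G.
26 of the 34 sites match, so the percent identity is 26/34 × 100 = 76.5%.

76.5%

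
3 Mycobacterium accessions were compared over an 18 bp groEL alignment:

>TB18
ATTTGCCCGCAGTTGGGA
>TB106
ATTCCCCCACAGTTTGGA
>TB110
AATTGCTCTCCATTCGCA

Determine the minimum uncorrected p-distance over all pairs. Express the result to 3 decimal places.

0.222

Pairwise Hamming distances:
  TB18 vs TB106: 4
  TB18 vs TB110: 7
  TB106 vs TB110: 9
The smallest is 4 mismatches, between TB18 and TB106; p = 4/18 = 0.222.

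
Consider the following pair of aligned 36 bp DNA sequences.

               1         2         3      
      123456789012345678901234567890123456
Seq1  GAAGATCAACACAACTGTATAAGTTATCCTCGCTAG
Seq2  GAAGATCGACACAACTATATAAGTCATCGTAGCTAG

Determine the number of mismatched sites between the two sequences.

Differing sites — 8:A/G; 17:G/A; 25:T/C; 29:C/G; 31:C/A.
That gives 5 mismatches out of 36 aligned sites, so the Hamming distance is 5.

5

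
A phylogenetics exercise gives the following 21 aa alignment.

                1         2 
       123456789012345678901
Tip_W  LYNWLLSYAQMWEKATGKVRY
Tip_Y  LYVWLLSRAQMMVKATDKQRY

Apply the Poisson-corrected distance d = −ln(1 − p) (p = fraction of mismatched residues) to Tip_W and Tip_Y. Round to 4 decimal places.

0.3365

Mismatches occur at site 3 (N↔V), site 8 (Y↔R), site 12 (W↔M), site 13 (E↔V), site 17 (G↔D), site 19 (V↔Q).
p = 6/21 = 0.285714.
d = −ln(1 − 0.285714) = −ln(0.714286) = 0.3365.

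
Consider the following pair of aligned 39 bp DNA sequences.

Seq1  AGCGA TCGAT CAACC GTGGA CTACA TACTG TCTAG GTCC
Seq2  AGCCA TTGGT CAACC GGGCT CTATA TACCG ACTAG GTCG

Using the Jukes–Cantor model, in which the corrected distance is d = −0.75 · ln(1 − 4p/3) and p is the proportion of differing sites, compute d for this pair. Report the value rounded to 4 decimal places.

0.3138

The sequences differ at positions 4 (G/C), 7 (C/T), 9 (A/G), 17 (T/G), 19 (G/C), 20 (A/T), 24 (C/T), 29 (T/C), 31 (T/A), 39 (C/G).
p = 10/39 = 0.256410.
d = −0.75 · ln(1 − (4/3)·0.256410) = −0.75 · ln(0.658120) = −0.75 · (-0.418368) = 0.3138.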